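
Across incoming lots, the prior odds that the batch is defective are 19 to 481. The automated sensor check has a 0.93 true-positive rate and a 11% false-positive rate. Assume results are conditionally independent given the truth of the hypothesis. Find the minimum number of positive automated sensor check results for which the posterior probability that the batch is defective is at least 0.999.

5

Prior odds = 19/481.
Likelihood ratio of a positive result = 0.93/0.11 = 93/11.
Target odds: 0.999 ÷ 0.001 = 999.
Require (93/11)ⁿ ≥ 999 ÷ (19/481) = 480519/19.
(93/11)⁴ = 74805201/14641 falls short of 480519/19 but (93/11)⁵ ≈43196.8 reaches it, so n = 5.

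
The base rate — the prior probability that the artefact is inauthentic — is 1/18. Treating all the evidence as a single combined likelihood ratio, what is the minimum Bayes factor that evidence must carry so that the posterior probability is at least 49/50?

833

Prior odds = (1/18)/(17/18) = 1/17.
Target odds = 0.98/0.02 = 49.
Required Bayes factor = 49 ÷ (1/17) = 833.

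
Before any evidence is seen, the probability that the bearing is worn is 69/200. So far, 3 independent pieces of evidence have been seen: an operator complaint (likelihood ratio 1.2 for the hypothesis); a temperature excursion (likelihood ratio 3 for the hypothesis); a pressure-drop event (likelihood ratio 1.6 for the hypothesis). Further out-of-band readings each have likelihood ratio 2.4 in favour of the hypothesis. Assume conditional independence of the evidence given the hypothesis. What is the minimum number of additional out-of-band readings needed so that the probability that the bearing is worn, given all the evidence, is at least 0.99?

Prior odds = 0.345/0.655 = 69/131.
Combined Bayes factor of the evidence already in hand = 1.2 × 3 × 1.6 = 5.76.
Odds after that evidence = (69/131) × 5.76 = 9936/3275.
Target odds = 0.99/0.01 = 99.
Need 2.4ⁿ ≥ 99 ÷ (9936/3275) = 36025/1104.
2.4³ = 13.824 falls short of 36025/1104 but 2.4⁴ = 33.1776 reaches it, so n = 4.

4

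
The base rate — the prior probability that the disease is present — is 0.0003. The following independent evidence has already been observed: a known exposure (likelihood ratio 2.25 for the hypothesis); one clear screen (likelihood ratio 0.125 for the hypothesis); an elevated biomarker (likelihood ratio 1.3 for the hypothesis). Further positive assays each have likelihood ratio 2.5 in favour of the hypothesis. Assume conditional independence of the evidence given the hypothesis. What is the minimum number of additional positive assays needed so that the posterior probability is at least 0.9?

Prior odds = 0.0003/0.9997 = 3/9997.
Combined Bayes factor of the evidence already in hand = 2.25 × 0.125 × 1.3 = 0.365625.
Odds after that evidence = (3/9997) × 0.365625 = 27/246080.
Target odds = 0.9/0.1 = 9.
Need 2.5ⁿ ≥ 9 ÷ (27/246080) = 246080/3.
2.5¹² = 244140625/4096 falls short of 246080/3 but 2.5¹³ ≈149012 reaches it, so n = 13.

13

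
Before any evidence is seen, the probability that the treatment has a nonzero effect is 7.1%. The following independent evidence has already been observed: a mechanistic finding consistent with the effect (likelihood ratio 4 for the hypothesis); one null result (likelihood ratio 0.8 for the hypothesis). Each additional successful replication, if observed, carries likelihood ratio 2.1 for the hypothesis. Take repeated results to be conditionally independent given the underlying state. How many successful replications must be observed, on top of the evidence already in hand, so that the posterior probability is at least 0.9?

5

Prior odds = 0.071/0.929 = 71/929.
Combined Bayes factor of the evidence already in hand = 4 × 0.8 = 3.2.
Odds after that evidence = (71/929) × 3.2 = 1136/4645.
Target odds = 0.9/0.1 = 9.
Need 2.1ⁿ ≥ 9 ÷ (1136/4645) = 41805/1136.
2.1⁴ = 19.4481 falls short of 41805/1136 but 2.1⁵ = 4084101/100000 reaches it, so n = 5.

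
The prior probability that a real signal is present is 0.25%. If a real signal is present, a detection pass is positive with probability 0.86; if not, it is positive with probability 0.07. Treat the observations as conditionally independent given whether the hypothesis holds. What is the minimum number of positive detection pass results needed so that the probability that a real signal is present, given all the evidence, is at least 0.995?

Prior odds = 0.0025/0.9975 = 1/399.
Likelihood ratio of a positive = 0.86/0.07 = 86/7.
Target odds: 0.995 ÷ 0.005 = 199.
Need (1/399) × (86/7)ⁿ ≥ 199, i.e. (86/7)ⁿ ≥ 79401.
(86/7)⁴ = 54700816/2401 falls short of 79401 but (86/7)⁵ ≈279899 reaches it, so n = 5.

5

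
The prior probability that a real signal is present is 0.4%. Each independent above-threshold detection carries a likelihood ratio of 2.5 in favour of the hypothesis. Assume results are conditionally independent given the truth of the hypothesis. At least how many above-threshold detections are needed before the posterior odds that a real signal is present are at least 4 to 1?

8

Prior odds = 0.004/0.996 = 1/249.
Likelihood ratio per above-threshold detection = 2.5.
Target odds = 4.
Need (1/249) × 2.5ⁿ ≥ 4, i.e. 2.5ⁿ ≥ 996.
2.5⁷ = 610.3515625 falls short of 996 but 2.5⁸ = 390625/256 reaches it, so n = 8.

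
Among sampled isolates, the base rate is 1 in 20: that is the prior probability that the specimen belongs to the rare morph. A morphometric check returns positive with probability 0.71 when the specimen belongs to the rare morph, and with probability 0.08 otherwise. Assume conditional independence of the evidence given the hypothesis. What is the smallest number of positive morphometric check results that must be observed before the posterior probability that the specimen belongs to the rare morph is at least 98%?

Prior odds = 0.05/0.95 = 1/19.
Likelihood ratio of a positive result = 0.71/0.08 = 8.875.
Target posterior odds = 0.98/0.02 = 49.
Need (1/19) × 8.875ⁿ ≥ 49, i.e. 8.875ⁿ ≥ 931.
8.875³ = 357911/512 falls short of 931 but 8.875⁴ = 25411681/4096 reaches it, so n = 4.

4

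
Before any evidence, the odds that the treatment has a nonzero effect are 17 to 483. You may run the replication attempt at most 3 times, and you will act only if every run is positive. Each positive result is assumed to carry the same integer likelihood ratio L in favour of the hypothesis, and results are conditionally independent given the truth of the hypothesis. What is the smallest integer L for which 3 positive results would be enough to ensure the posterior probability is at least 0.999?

Prior odds = 17/483.
Target odds = 0.999/0.001 = 999.
Need L³ ≥ 999 ÷ (17/483) = 482517/17.
30³ = 27000 < 482517/17 ≤ 29791 = 31³, so L = 31.

31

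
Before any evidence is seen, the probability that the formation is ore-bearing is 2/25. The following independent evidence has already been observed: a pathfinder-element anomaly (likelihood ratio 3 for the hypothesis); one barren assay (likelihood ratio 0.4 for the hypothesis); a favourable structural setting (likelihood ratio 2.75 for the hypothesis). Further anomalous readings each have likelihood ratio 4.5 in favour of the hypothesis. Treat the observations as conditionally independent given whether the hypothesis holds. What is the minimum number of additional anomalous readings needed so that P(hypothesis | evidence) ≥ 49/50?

4

Prior odds = 0.08/0.92 = 2/23.
Combined Bayes factor of the evidence already in hand = 3 × 0.4 × 2.75 = 3.3.
Odds after that evidence = (2/23) × 3.3 = 33/115.
Target odds = 0.98/0.02 = 49.
Need 4.5ⁿ ≥ 49 ÷ (33/115) = 5635/33.
4.5³ = 91.125 falls short of 5635/33 but 4.5⁴ = 410.0625 reaches it, so n = 4.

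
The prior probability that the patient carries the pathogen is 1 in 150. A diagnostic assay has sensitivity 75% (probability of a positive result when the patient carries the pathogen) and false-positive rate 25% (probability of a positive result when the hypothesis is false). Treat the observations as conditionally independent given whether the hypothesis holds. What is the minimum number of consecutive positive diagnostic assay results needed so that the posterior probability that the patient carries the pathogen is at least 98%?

Prior odds: (1/150) ÷ (149/150) = 1/149.
Likelihood ratio of a positive result = 0.75/0.25 = 3.
Target odds: 0.98 ÷ 0.02 = 49.
Require 3ⁿ ≥ 49 ÷ (1/149) = 7301.
3⁸ = 6561 falls short of 7301 but 3⁹ = 19683 reaches it, so n = 9.

9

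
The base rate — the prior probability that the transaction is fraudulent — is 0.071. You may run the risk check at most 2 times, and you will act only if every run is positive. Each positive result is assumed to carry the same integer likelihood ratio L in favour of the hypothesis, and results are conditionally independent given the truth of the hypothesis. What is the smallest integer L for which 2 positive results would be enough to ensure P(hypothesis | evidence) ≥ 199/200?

52

Prior odds = 0.071/0.929 = 71/929.
Target odds = 0.995/0.005 = 199.
Need L² ≥ 199 ÷ (71/929) = 184871/71.
51² = 2601 < 184871/71 ≤ 2704 = 52², so L = 52.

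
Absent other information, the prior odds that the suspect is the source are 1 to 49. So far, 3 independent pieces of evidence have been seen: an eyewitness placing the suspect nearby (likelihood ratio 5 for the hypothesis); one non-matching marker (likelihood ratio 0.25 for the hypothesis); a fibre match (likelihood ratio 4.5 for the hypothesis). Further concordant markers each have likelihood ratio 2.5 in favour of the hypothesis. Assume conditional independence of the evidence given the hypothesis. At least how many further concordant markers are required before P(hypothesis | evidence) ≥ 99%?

8

Prior odds = 1/49.
Combined Bayes factor of the evidence already in hand = 5 × 0.25 × 4.5 = 5.625.
Odds after that evidence = (1/49) × 5.625 = 45/392.
Target odds = 0.99/0.01 = 99.
Need 2.5ⁿ ≥ 99 ÷ (45/392) = 862.4.
2.5⁷ = 610.3515625 falls short of 862.4 but 2.5⁸ = 390625/256 reaches it, so n = 8.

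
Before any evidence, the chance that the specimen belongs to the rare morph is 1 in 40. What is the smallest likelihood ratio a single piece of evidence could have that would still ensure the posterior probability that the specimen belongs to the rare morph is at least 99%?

Prior odds = 0.025/0.975 = 1/39.
Target odds = 0.99/0.01 = 99.
Required Bayes factor = 99 ÷ (1/39) = 3861.

3861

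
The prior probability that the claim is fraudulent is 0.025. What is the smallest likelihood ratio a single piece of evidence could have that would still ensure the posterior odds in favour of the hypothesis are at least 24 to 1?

936

Prior odds = 0.025/0.975 = 1/39.
Target odds = 24.
Required Bayes factor = 24 ÷ (1/39) = 936.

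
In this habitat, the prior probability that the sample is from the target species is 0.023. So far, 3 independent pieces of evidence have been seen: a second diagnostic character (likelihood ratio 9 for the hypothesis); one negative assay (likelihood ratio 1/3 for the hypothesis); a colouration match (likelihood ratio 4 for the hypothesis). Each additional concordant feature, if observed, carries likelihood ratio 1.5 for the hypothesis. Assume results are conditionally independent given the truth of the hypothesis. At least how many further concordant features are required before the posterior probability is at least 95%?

11

Prior odds = 0.023/0.977 = 23/977.
Combined Bayes factor of the evidence already in hand = 9 × (1/3) × 4 = 12.
Odds after that evidence = (23/977) × 12 = 276/977.
Target odds = 0.95/0.05 = 19.
Need 1.5ⁿ ≥ 19 ÷ (276/977) = 18563/276.
1.5¹⁰ = 59049/1024 falls short of 18563/276 but 1.5¹¹ = 177147/2048 reaches it, so n = 11.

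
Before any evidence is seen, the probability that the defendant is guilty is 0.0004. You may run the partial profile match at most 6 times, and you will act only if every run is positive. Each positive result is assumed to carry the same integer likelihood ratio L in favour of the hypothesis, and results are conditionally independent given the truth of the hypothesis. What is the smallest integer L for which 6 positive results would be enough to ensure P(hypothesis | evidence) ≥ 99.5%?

Prior odds = 0.0004/0.9996 = 1/2499.
Target odds = 0.995/0.005 = 199.
Need L⁶ ≥ 199 ÷ (1/2499) = 497301.
8⁶ = 262144 < 497301 ≤ 531441 = 9⁶, so L = 9.

9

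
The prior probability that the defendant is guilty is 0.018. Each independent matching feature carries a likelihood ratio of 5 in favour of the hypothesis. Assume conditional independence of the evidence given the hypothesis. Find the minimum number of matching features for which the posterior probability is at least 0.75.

4

Prior odds: 0.018 ÷ 0.982 = 9/491.
Likelihood ratio per matching feature = 5.
Target odds: 0.75 ÷ 0.25 = 3.
Need (9/491) × 5ⁿ ≥ 3, i.e. 5ⁿ ≥ 491/3.
5³ = 125 falls short of 491/3 but 5⁴ = 625 reaches it, so n = 4.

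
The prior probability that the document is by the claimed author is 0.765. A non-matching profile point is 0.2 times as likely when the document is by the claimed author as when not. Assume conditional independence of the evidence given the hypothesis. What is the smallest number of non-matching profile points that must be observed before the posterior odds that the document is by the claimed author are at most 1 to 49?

Prior odds = 0.765/0.235 = 153/47.
Likelihood ratio per non-matching profile point = 0.2.
Target odds = 1/49.
Need (153/47) × 0.2ⁿ ≤ 1/49, i.e. 0.2ⁿ ≤ 47/7497.
0.2³ = 0.008 is still above 47/7497 but 0.2⁴ = 0.0016 is at or below it, so n = 4.

4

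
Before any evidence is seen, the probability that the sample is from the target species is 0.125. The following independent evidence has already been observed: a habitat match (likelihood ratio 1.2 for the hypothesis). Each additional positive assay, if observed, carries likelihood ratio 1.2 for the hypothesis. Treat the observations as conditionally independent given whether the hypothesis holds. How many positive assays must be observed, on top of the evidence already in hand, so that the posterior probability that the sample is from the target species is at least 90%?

22

Prior odds = 0.125/0.875 = 1/7.
Bayes factor of the evidence already in hand = 1.2.
Odds after that evidence = (1/7) × 1.2 = 6/35.
Target odds = 0.9/0.1 = 9.
Need 1.2ⁿ ≥ 9 ÷ (6/35) = 52.5.
1.2²¹ ≈46.0051 falls short of 52.5 but 1.2²² ≈55.2061 reaches it, so n = 22.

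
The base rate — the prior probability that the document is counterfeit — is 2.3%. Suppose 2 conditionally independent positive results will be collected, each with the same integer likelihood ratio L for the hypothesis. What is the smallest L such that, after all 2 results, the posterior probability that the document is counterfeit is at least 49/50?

46

Prior odds = 0.023/0.977 = 23/977.
Target odds = 0.98/0.02 = 49.
Need L² ≥ 49 ÷ (23/977) = 47873/23.
45² = 2025 < 47873/23 ≤ 2116 = 46², so L = 46.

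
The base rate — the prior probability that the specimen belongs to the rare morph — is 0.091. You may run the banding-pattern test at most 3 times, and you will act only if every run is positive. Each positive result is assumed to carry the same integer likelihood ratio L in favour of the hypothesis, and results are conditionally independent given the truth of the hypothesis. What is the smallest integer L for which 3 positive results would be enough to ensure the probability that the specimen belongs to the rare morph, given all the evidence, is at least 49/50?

Prior odds = 0.091/0.909 = 91/909.
Target odds = 0.98/0.02 = 49.
Need L³ ≥ 49 ÷ (91/909) = 6363/13.
7³ = 343 < 6363/13 ≤ 512 = 8³, so L = 8.

8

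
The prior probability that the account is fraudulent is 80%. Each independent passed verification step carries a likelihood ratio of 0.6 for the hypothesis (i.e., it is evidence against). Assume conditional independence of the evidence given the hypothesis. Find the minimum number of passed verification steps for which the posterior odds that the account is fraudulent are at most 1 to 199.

Prior odds = 0.8/0.2 = 4.
Likelihood ratio per passed verification step = 0.6.
Target odds = 1/199.
Need 4 × 0.6ⁿ ≤ 1/199, i.e. 0.6ⁿ ≤ 1/796.
0.6¹³ ≈0.00130607 is still above 1/796 but 0.6¹⁴ ≈0.000783642 is at or below it, so n = 14.

14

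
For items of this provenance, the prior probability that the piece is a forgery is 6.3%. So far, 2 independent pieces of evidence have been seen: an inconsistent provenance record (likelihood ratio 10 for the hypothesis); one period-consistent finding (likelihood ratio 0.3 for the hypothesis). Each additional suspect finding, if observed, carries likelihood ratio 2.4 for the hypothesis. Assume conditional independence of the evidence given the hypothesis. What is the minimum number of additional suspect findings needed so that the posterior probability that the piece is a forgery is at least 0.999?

Prior odds = 0.063/0.937 = 63/937.
Combined Bayes factor of the evidence already in hand = 10 × 0.3 = 3.
Odds after that evidence = (63/937) × 3 = 189/937.
Target odds = 0.999/0.001 = 999.
Need 2.4ⁿ ≥ 999 ÷ (189/937) = 34669/7.
2.4⁹ ≈2641.81 falls short of 34669/7 but 2.4¹⁰ ≈6340.34 reaches it, so n = 10.

10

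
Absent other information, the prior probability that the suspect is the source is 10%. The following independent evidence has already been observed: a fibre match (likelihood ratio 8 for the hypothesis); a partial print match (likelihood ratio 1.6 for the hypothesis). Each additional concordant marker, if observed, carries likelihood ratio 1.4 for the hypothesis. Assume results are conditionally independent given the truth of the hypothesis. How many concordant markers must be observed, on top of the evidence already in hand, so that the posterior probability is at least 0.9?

Prior odds = 0.1/0.9 = 1/9.
Combined Bayes factor of the evidence already in hand = 8 × 1.6 = 12.8.
Odds after that evidence = (1/9) × 12.8 = 64/45.
Target odds = 0.9/0.1 = 9.
Need 1.4ⁿ ≥ 9 ÷ (64/45) = 6.328125.
1.4⁵ = 5.37824 falls short of 6.328125 but 1.4⁶ = 117649/15625 reaches it, so n = 6.

6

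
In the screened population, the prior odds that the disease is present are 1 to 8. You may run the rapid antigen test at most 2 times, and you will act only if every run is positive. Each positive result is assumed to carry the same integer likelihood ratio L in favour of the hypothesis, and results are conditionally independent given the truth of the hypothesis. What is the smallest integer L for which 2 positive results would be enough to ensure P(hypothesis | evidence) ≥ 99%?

Prior odds = 0.125.
Target odds = 0.99/0.01 = 99.
Need L² ≥ 99 ÷ 0.125 = 792.
28² = 784 < 792 ≤ 841 = 29², so L = 29.

29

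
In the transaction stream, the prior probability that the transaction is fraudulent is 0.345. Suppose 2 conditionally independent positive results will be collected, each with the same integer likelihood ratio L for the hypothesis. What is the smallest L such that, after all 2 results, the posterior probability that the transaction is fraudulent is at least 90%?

5

Prior odds = 0.345/0.655 = 69/131.
Target odds = 0.9/0.1 = 9.
Need L² ≥ 9 ÷ (69/131) = 393/23.
4² = 16 < 393/23 ≤ 25 = 5², so L = 5.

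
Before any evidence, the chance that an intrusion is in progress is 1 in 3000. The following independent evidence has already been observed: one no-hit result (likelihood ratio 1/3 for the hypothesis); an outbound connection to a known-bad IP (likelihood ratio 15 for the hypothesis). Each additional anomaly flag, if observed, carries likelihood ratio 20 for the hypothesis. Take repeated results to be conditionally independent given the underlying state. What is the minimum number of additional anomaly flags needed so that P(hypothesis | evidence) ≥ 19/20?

4

Prior odds = (1/3000)/(2999/3000) = 1/2999.
Combined Bayes factor of the evidence already in hand = (1/3) × 15 = 5.
Odds after that evidence = (1/2999) × 5 = 5/2999.
Target odds = 0.95/0.05 = 19.
Need 20ⁿ ≥ 19 ÷ (5/2999) = 11396.2.
20³ = 8000 falls short of 11396.2 but 20⁴ = 160000 reaches it, so n = 4.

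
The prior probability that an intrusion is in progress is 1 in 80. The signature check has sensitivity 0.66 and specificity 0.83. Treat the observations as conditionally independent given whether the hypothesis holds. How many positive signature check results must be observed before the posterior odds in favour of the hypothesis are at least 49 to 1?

Prior odds: 0.0125 ÷ 0.9875 = 1/79.
False-positive rate = 1 − 0.83 = 0.17; likelihood ratio of a positive = 0.66/0.17 = 66/17.
Target odds = 49.
Require (66/17)ⁿ ≥ 49 ÷ (1/79) = 3871.
(66/17)⁶ ≈3424.29 falls short of 3871 but (66/17)⁷ ≈13294.3 reaches it, so n = 7.

7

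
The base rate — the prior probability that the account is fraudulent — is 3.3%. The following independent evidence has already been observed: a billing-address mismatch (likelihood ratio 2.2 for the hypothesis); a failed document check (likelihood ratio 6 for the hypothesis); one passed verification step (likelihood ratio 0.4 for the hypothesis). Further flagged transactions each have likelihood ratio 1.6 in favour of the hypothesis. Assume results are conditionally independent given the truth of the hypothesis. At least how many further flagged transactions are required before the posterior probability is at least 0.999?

Prior odds = 0.033/0.967 = 33/967.
Combined Bayes factor of the evidence already in hand = 2.2 × 6 × 0.4 = 5.28.
Odds after that evidence = (33/967) × 5.28 = 4356/24175.
Target odds = 0.999/0.001 = 999.
Need 1.6ⁿ ≥ 999 ÷ (4356/24175) = 2683425/484.
1.6¹⁸ ≈4722.37 falls short of 2683425/484 but 1.6¹⁹ ≈7555.79 reaches it, so n = 19.

19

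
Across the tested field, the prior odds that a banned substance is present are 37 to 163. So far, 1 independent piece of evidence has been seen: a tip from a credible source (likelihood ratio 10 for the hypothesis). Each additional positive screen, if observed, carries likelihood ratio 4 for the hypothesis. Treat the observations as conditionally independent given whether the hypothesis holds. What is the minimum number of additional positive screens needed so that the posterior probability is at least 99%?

3

Prior odds = 37/163.
Bayes factor of the evidence already in hand = 10.
Odds after that evidence = (37/163) × 10 = 370/163.
Target odds = 0.99/0.01 = 99.
Need 4ⁿ ≥ 99 ÷ (370/163) = 16137/370.
4² = 16 falls short of 16137/370 but 4³ = 64 reaches it, so n = 3.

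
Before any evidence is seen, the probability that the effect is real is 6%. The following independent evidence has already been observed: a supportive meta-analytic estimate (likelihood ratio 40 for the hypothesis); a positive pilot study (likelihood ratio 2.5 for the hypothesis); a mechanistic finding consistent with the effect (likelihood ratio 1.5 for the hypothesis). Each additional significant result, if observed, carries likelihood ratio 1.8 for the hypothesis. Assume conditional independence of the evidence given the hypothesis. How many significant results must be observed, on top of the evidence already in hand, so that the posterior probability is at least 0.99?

4

Prior odds = 0.06/0.94 = 3/47.
Combined Bayes factor of the evidence already in hand = 40 × 2.5 × 1.5 = 150.
Odds after that evidence = (3/47) × 150 = 450/47.
Target odds = 0.99/0.01 = 99.
Need 1.8ⁿ ≥ 99 ÷ (450/47) = 10.34.
1.8³ = 5.832 falls short of 10.34 but 1.8⁴ = 10.4976 reaches it, so n = 4.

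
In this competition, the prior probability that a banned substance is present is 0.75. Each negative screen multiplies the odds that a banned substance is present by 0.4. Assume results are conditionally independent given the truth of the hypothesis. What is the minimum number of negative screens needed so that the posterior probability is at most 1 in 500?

8

Prior odds = 0.75/0.25 = 3.
Likelihood ratio per negative screen = 0.4.
Target posterior odds = 0.002/0.998 = 1/499.
Require 0.4ⁿ ≤ 1/499 ÷ 3 = 1/1497.
0.4⁷ = 128/78125 is still above 1/1497 but 0.4⁸ = 256/390625 is at or below it, so n = 8.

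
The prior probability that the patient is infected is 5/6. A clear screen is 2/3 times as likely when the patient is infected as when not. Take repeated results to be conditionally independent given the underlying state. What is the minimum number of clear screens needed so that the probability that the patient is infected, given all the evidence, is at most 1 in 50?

14

Prior odds = (5/6)/(1/6) = 5.
Likelihood ratio per clear screen = 2/3.
Target posterior odds = 0.02/0.98 = 1/49.
Need 5 × (2/3)ⁿ ≤ 1/49, i.e. (2/3)ⁿ ≤ 1/245.
(2/3)¹³ = 8192/1594323 is still above 1/245 but (2/3)¹⁴ = 16384/4782969 is at or below it, so n = 14.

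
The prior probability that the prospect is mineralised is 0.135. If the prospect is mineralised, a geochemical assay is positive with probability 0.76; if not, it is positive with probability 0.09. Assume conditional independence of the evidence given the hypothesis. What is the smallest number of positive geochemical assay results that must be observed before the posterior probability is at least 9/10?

Prior odds = 0.135/0.865 = 27/173.
Likelihood ratio of a positive = 0.76/0.09 = 76/9.
Target posterior odds = 0.9/0.1 = 9.
Require (76/9)ⁿ ≥ 9 ÷ (27/173) = 173/3.
(76/9)¹ = 76/9 falls short of 173/3 but (76/9)² = 5776/81 reaches it, so n = 2.

2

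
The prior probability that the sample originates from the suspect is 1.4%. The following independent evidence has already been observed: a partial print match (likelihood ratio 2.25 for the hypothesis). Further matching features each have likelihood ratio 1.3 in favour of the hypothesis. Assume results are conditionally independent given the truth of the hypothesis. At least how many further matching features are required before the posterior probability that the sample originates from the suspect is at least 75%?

Prior odds = 0.014/0.986 = 7/493.
Bayes factor of the evidence already in hand = 2.25.
Odds after that evidence = (7/493) × 2.25 = 63/1972.
Target odds = 0.75/0.25 = 3.
Need 1.3ⁿ ≥ 3 ÷ (63/1972) = 1972/21.
1.3¹⁷ ≈86.5042 falls short of 1972/21 but 1.3¹⁸ ≈112.455 reaches it, so n = 18.

18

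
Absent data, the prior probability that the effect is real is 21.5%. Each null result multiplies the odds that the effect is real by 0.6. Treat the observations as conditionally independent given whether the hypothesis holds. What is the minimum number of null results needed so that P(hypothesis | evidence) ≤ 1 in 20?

Prior odds: 0.215 ÷ 0.785 = 43/157.
Likelihood ratio per null result = 0.6.
Target odds: 0.05 ÷ 0.95 = 1/19.
Need (43/157) × 0.6ⁿ ≤ 1/19, i.e. 0.6ⁿ ≤ 157/817.
0.6³ = 0.216 is still above 157/817 but 0.6⁴ = 0.1296 is at or below it, so n = 4.

4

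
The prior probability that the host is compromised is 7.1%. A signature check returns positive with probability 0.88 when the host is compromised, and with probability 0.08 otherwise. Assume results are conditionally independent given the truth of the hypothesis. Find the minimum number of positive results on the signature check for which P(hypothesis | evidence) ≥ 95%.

3

Prior odds: 0.071 ÷ 0.929 = 71/929.
Likelihood ratio of a positive result = 0.88/0.08 = 11.
Target posterior odds = 0.95/0.05 = 19.
Require 11ⁿ ≥ 19 ÷ (71/929) = 17651/71.
11² = 121 falls short of 17651/71 but 11³ = 1331 reaches it, so n = 3.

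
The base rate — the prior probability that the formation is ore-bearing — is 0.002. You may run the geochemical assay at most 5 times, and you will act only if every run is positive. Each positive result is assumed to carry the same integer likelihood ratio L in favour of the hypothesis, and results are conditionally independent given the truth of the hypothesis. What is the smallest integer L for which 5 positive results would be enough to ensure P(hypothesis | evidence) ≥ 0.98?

8

Prior odds = 0.002/0.998 = 1/499.
Target odds = 0.98/0.02 = 49.
Need L⁵ ≥ 49 ÷ (1/499) = 24451.
7⁵ = 16807 < 24451 ≤ 32768 = 8⁵, so L = 8.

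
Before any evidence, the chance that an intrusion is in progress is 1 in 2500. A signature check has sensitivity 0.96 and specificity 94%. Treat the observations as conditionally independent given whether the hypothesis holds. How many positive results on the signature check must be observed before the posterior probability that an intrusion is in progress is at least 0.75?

4

Prior odds = 0.0004/0.9996 = 1/2499.
False-positive rate = 1 − 0.94 = 0.06; likelihood ratio of a positive = 0.96/0.06 = 16.
Target posterior odds = 0.75/0.25 = 3.
Require 16ⁿ ≥ 3 ÷ (1/2499) = 7497.
16³ = 4096 falls short of 7497 but 16⁴ = 65536 reaches it, so n = 4.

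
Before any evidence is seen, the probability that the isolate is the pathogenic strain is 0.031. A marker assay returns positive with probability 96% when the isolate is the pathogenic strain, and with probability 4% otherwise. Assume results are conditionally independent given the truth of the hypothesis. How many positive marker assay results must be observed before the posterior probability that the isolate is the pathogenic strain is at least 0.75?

2

Prior odds = 0.031/0.969 = 31/969.
Likelihood ratio of a positive result = 0.96/0.04 = 24.
Target odds: 0.75 ÷ 0.25 = 3.
Need (31/969) × 24ⁿ ≥ 3, i.e. 24ⁿ ≥ 2907/31.
24¹ = 24 falls short of 2907/31 but 24² = 576 reaches it, so n = 2.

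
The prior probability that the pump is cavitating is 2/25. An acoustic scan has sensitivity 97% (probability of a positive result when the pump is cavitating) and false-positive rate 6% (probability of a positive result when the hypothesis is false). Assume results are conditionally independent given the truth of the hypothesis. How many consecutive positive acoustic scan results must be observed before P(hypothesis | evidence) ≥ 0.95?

2

Prior odds: 0.08 ÷ 0.92 = 2/23.
Likelihood ratio of a positive result = 0.97/0.06 = 97/6.
Target posterior odds = 0.95/0.05 = 19.
Need (2/23) × (97/6)ⁿ ≥ 19, i.e. (97/6)ⁿ ≥ 218.5.
(97/6)¹ = 97/6 falls short of 218.5 but (97/6)² = 9409/36 reaches it, so n = 2.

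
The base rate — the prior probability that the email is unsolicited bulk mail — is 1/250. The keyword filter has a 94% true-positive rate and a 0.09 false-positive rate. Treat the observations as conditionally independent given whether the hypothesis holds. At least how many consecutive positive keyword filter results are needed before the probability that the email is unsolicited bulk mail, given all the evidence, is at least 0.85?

Prior odds: 0.004 ÷ 0.996 = 1/249.
Likelihood ratio of a positive result = 0.94/0.09 = 94/9.
Target odds: 0.85 ÷ 0.15 = 17/3.
Require (94/9)ⁿ ≥ 17/3 ÷ (1/249) = 1411.
(94/9)³ = 830584/729 falls short of 1411 but (94/9)⁴ = 78074896/6561 reaches it, so n = 4.

4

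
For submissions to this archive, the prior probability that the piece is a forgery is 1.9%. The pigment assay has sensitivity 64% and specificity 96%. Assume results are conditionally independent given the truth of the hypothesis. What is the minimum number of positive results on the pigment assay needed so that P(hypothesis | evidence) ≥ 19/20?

3

Prior odds: 0.019 ÷ 0.981 = 19/981.
False-positive rate = 1 − 0.96 = 0.04; likelihood ratio of a positive = 0.64/0.04 = 16.
Target odds: 0.95 ÷ 0.05 = 19.
Need (19/981) × 16ⁿ ≥ 19, i.e. 16ⁿ ≥ 981.
16² = 256 falls short of 981 but 16³ = 4096 reaches it, so n = 3.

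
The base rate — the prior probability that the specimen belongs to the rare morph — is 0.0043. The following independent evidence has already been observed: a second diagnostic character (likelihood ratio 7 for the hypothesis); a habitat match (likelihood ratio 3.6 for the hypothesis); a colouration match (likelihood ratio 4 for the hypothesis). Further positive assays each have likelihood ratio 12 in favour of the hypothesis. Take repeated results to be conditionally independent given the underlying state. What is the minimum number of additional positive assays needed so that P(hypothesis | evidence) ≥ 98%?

2

Prior odds = 0.0043/0.9957 = 43/9957.
Combined Bayes factor of the evidence already in hand = 7 × 3.6 × 4 = 100.8.
Odds after that evidence = (43/9957) × 100.8 = 7224/16595.
Target odds = 0.98/0.02 = 49.
Need 12ⁿ ≥ 49 ÷ (7224/16595) = 116165/1032.
12¹ = 12 falls short of 116165/1032 but 12² = 144 reaches it, so n = 2.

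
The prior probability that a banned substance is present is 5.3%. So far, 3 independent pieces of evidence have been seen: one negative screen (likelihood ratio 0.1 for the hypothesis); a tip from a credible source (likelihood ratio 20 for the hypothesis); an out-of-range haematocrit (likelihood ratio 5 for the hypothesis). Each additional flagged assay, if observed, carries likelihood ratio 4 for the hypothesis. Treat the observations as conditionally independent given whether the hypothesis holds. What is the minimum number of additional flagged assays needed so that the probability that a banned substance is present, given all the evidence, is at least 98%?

Prior odds = 0.053/0.947 = 53/947.
Combined Bayes factor of the evidence already in hand = 0.1 × 20 × 5 = 10.
Odds after that evidence = (53/947) × 10 = 530/947.
Target odds = 0.98/0.02 = 49.
Need 4ⁿ ≥ 49 ÷ (530/947) = 46403/530.
4³ = 64 falls short of 46403/530 but 4⁴ = 256 reaches it, so n = 4.

4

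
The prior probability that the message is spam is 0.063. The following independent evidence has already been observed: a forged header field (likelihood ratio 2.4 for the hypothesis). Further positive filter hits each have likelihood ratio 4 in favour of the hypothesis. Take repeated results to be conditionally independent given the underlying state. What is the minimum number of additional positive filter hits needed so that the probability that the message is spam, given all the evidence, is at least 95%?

4

Prior odds = 0.063/0.937 = 63/937.
Bayes factor of the evidence already in hand = 2.4.
Odds after that evidence = (63/937) × 2.4 = 756/4685.
Target odds = 0.95/0.05 = 19.
Need 4ⁿ ≥ 19 ÷ (756/4685) = 89015/756.
4³ = 64 falls short of 89015/756 but 4⁴ = 256 reaches it, so n = 4.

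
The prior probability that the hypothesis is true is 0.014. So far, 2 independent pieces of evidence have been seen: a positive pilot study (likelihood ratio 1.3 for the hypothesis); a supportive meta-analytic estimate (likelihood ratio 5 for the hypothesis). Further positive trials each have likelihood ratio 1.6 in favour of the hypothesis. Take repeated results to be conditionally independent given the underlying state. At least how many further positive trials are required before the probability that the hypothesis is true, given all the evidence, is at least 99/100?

15

Prior odds = 0.014/0.986 = 7/493.
Combined Bayes factor of the evidence already in hand = 1.3 × 5 = 6.5.
Odds after that evidence = (7/493) × 6.5 = 91/986.
Target odds = 0.99/0.01 = 99.
Need 1.6ⁿ ≥ 99 ÷ (91/986) = 97614/91.
1.6¹⁴ ≈720.576 falls short of 97614/91 but 1.6¹⁵ ≈1152.92 reaches it, so n = 15.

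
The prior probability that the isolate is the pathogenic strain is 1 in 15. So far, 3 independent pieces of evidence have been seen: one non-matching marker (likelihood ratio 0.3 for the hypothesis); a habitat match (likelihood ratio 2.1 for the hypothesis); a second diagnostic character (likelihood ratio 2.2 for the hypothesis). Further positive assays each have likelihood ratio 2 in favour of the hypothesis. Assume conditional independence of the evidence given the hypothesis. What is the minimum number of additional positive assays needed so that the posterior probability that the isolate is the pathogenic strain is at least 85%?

6

Prior odds = (1/15)/(14/15) = 1/14.
Combined Bayes factor of the evidence already in hand = 0.3 × 2.1 × 2.2 = 1.386.
Odds after that evidence = (1/14) × 1.386 = 0.099.
Target odds = 0.85/0.15 = 17/3.
Need 2ⁿ ≥ 17/3 ÷ 0.099 = 17000/297.
2⁵ = 32 falls short of 17000/297 but 2⁶ = 64 reaches it, so n = 6.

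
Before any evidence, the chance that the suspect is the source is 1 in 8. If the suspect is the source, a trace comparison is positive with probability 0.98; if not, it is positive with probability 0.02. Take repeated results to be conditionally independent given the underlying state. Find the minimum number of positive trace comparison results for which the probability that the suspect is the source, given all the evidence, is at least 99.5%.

2

Prior odds: 0.125 ÷ 0.875 = 1/7.
Likelihood ratio of a positive = 0.98/0.02 = 49.
Target odds: 0.995 ÷ 0.005 = 199.
Require 49ⁿ ≥ 199 ÷ (1/7) = 1393.
49¹ = 49 falls short of 1393 but 49² = 2401 reaches it, so n = 2.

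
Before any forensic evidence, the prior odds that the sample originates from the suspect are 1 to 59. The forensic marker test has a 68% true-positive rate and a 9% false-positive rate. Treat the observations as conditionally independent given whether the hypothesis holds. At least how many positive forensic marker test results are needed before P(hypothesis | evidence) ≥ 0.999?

6

Prior odds = 1/59.
Likelihood ratio of a positive result = 0.68/0.09 = 68/9.
Target odds: 0.999 ÷ 0.001 = 999.
Require (68/9)ⁿ ≥ 999 ÷ (1/59) = 58941.
(68/9)⁵ ≈24622.5 falls short of 58941 but (68/9)⁶ ≈186037 reaches it, so n = 6.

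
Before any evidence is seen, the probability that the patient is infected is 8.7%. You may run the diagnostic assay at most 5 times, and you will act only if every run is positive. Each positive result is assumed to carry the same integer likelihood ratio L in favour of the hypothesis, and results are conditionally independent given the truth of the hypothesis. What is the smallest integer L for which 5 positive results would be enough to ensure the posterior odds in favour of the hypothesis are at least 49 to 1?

4

Prior odds = 0.087/0.913 = 87/913.
Target odds = 49.
Need L⁵ ≥ 49 ÷ (87/913) = 44737/87.
3⁵ = 243 < 44737/87 ≤ 1024 = 4⁵, so L = 4.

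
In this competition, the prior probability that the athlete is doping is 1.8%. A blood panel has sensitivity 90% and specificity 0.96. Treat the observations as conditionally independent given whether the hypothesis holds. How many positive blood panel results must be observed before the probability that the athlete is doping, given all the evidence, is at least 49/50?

3

Prior odds = 0.018/0.982 = 9/491.
False-positive rate = 1 − 0.96 = 0.04; likelihood ratio of a positive = 0.9/0.04 = 22.5.
Target odds: 0.98 ÷ 0.02 = 49.
Need (9/491) × 22.5ⁿ ≥ 49, i.e. 22.5ⁿ ≥ 24059/9.
22.5² = 506.25 falls short of 24059/9 but 22.5³ = 11390.625 reaches it, so n = 3.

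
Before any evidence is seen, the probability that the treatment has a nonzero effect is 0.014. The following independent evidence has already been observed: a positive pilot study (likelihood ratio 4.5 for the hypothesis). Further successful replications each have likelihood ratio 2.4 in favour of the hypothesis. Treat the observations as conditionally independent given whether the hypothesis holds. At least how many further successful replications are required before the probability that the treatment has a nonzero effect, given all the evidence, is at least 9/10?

Prior odds = 0.014/0.986 = 7/493.
Bayes factor of the evidence already in hand = 4.5.
Odds after that evidence = (7/493) × 4.5 = 63/986.
Target odds = 0.9/0.1 = 9.
Need 2.4ⁿ ≥ 9 ÷ (63/986) = 986/7.
2.4⁵ = 79.62624 falls short of 986/7 but 2.4⁶ = 2985984/15625 reaches it, so n = 6.

6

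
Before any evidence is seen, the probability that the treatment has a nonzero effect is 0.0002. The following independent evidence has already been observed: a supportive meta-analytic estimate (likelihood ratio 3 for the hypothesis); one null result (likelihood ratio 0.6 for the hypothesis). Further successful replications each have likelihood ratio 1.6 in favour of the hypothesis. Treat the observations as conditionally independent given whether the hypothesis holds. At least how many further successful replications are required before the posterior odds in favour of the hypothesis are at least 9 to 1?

22

Prior odds = 0.0002/0.9998 = 1/4999.
Combined Bayes factor of the evidence already in hand = 3 × 0.6 = 1.8.
Odds after that evidence = (1/4999) × 1.8 = 9/24995.
Target odds = 9.
Need 1.6ⁿ ≥ 9 ÷ (9/24995) = 24995.
1.6²¹ ≈19342.8 falls short of 24995 but 1.6²² ≈30948.5 reaches it, so n = 22.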